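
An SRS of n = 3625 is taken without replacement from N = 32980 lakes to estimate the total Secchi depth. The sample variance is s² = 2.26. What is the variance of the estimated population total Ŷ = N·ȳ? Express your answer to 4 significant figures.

603600

Var(Ŷ) = N²·Var(ȳ) = N²·(1 − n/N)·s²/n.
f = 3625/32980 = 0.10991510; Var(ȳ) = 0.89008490·2.26/3625 = 5.549219 × 10^-4.
Var(Ŷ) = 32980² · (5.549219 × 10^-4) = 603577.67.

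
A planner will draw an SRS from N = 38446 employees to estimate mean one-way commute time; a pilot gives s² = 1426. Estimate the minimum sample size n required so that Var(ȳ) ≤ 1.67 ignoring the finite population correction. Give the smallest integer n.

Without fpc, n₀ = s²/D = 1426/1.67 = 853.8922.
Rounding up, n = 854.

854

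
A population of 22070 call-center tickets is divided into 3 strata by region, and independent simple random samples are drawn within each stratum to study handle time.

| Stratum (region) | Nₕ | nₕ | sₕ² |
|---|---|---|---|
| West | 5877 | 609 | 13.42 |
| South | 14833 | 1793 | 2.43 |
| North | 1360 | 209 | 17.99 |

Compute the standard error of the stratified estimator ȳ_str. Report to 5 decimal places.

Var(ȳ_str) = Σₕ Wₕ²(1 − fₕ)sₕ²/nₕ with Wₕ = Nₕ/N, N = 22070.
West: Wₕ = 0.26628908; term = 0.26628908²·(1 − 0.10362430)·13.42/609 = 0.0014006577.
South: Wₕ = 0.67208881; term = 0.67208881²·(1 − 0.12087912)·2.43/1793 = 5.3818044 × 10^-4.
North: Wₕ = 0.06162211; term = 0.06162211²·(1 − 0.15367647)·17.99/209 = 2.7662692 × 10^-4.
Sum = 0.0022154651.
SE = √(0.0022154651) = 0.04707.

0.04707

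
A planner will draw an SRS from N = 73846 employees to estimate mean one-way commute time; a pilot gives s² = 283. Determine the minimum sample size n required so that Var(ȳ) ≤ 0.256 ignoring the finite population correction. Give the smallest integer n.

Without fpc, n₀ = s²/D = 283/0.256 = 1105.4688.
Rounding up, n = 1106.

1106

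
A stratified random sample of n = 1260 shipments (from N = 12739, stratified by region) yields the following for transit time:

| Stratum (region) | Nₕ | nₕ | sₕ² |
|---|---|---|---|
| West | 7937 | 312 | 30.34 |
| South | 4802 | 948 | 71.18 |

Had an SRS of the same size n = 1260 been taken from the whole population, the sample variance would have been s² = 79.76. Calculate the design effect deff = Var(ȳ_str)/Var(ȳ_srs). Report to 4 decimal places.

0.7859

Var(ȳ_str) = Σ Wₕ²(1−fₕ)sₕ²/nₕ with Wₕ = Nₕ/12739:
  West: (7937/12739)²·(1−312/7937)·30.34/312 = 0.036264904
  South: (4802/12739)²·(1−948/4802)·71.18/948 = 0.0085627416
  → Var(ȳ_str) = 0.044827646.
Var(ȳ_srs) = (1 − 1260/12739)·79.76/1260 = 0.057040499.
deff = 0.044827646 / 0.057040499 = 0.7859.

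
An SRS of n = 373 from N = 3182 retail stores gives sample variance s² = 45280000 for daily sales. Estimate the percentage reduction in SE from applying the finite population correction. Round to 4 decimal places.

6.0437

f = n/N = 373/3182 = 0.11722187.
SE_no-fpc = √(s²/n) = 348.41656; SE_fpc = √((1−f)s²/n) = 327.35922.
Ratio = √(1−f) = 0.93956273. Reduction = 100·(1 − 0.93956273) = 6.0437%.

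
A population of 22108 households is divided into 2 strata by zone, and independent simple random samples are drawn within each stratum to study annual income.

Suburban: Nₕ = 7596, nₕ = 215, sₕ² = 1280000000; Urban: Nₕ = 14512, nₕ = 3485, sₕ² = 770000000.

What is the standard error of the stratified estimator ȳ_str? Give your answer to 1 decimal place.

869.1

Var(ȳ_str) = Σₕ Wₕ²(1 − fₕ)sₕ²/nₕ with Wₕ = Nₕ/N, N = 22108.
Suburban: Wₕ = 0.34358603; term = 0.34358603²·(1 − 0.02830437)·1280000000/215 = 682924.6.
Urban: Wₕ = 0.65641397; term = 0.65641397²·(1 − 0.24014609)·770000000/3485 = 72339.196.
Sum = 755263.8.
SE = √(755263.8) = 869.1.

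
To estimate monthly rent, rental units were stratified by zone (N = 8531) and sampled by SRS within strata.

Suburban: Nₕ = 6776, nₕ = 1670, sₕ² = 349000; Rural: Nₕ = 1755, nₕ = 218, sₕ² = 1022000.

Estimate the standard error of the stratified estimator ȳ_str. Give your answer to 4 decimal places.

16.5260

Var(ȳ_str) = Σₕ Wₕ²(1 − fₕ)sₕ²/nₕ with Wₕ = Nₕ/N, N = 8531.
Suburban: Wₕ = 0.79427969; term = 0.79427969²·(1 − 0.24645809)·349000/1670 = 99.34895.
Rural: Wₕ = 0.20572031; term = 0.20572031²·(1 − 0.12421652)·1022000/218 = 173.75828.
Sum = 273.10723.
SE = √(273.10723) = 16.5260.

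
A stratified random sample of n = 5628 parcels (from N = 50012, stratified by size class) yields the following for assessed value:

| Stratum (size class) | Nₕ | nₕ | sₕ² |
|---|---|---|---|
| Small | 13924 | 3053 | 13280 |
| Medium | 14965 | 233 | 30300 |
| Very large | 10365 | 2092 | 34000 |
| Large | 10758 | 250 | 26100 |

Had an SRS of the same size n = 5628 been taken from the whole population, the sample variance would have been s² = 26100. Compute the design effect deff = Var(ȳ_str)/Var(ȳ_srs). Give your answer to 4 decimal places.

Var(ȳ_str) = Σ Wₕ²(1−fₕ)sₕ²/nₕ with Wₕ = Nₕ/50012:
  Small: (13924/50012)²·(1−3053/13924)·13280/3053 = 0.2632427
  Medium: (14965/50012)²·(1−233/14965)·30300/233 = 11.46243
  Very large: (10365/50012)²·(1−2092/10365)·34000/2092 = 0.55718719
  Large: (10758/50012)²·(1−250/10758)·26100/250 = 4.7184967
  → Var(ȳ_str) = 17.001357.
Var(ȳ_srs) = (1 − 5628/50012)·26100/5628 = 4.1156519.
deff = 17.001357 / 4.1156519 = 4.1309.

4.1309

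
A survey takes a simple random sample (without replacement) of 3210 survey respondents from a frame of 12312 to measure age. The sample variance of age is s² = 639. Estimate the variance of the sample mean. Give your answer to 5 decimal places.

Under SRS without replacement, Var(ȳ) = (1 − f)·s²/n with f = n/N = 3210/12312 = 0.26072125.
Var(ȳ) = (1 − 0.26072125)·639/3210 = 0.73927875·0.19906542 = 0.14716484.

0.14716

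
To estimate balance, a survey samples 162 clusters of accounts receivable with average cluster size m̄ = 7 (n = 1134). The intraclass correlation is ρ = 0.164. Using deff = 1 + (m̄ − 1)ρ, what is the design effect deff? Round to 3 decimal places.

deff = 1 + (7 − 1)·0.164 = 1 + 0.984 = 1.984.

1.984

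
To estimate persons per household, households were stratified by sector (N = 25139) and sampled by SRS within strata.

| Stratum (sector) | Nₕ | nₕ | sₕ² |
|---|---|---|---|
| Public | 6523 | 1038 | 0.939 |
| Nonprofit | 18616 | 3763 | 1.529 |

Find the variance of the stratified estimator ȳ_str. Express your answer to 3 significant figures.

Var(ȳ_str) = Σₕ Wₕ²(1 − fₕ)sₕ²/nₕ with Wₕ = Nₕ/N, N = 25139.
Public: Wₕ = 0.25947731; term = 0.25947731²·(1 − 0.15912924)·0.939/1038 = 5.1214891 × 10^-5.
Nonprofit: Wₕ = 0.74052269; term = 0.74052269²·(1 − 0.20213795)·1.529/3763 = 1.7777792 × 10^-4.
Sum = 2.2899281 × 10^-4.

2.29 × 10^-4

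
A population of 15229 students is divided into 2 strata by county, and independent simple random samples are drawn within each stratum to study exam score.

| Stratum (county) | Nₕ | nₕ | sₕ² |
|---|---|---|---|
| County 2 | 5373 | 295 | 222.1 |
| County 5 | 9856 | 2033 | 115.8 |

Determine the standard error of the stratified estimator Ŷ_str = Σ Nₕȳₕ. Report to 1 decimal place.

Var(Ŷ_str) = Σₕ Nₕ²(1 − fₕ)sₕ²/nₕ.
County 2: 5373²·(1 − 295/5373)·222.1/295 = 2.0541686 × 10^7.
County 5: 9856²·(1 − 2033/9856)·115.8/2033 = 4.3918268 × 10^6.
Sum = 2.4933513 × 10^7.
SE = √(2.4933513 × 10^7) = 4993.3.

4993.3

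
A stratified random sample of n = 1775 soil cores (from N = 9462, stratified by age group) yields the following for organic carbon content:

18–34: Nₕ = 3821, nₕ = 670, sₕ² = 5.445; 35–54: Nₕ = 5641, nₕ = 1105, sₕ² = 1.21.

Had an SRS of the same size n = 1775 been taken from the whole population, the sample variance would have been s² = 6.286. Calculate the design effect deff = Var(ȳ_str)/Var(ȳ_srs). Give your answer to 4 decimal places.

0.4886

Var(ȳ_str) = Σ Wₕ²(1−fₕ)sₕ²/nₕ with Wₕ = Nₕ/9462:
  18–34: (3821/9462)²·(1−670/3821)·5.445/670 = 0.0010929056
  35–54: (5641/9462)²·(1−1105/5641)·1.21/1105 = 3.1295821 × 10^-4
  → Var(ȳ_str) = 0.0014058638.
Var(ȳ_srs) = (1 − 1775/9462)·6.286/1775 = 0.0028770669.
deff = 0.0014058638 / 0.0028770669 = 0.4886.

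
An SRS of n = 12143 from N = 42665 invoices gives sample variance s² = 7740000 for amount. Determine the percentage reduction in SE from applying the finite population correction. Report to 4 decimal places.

15.4194

f = n/N = 12143/42665 = 0.28461268.
SE_no-fpc = √(s²/n) = 25.246866; SE_fpc = √((1−f)s²/n) = 21.353944.
Ratio = √(1−f) = 0.84580572. Reduction = 100·(1 − 0.84580572) = 15.4194%.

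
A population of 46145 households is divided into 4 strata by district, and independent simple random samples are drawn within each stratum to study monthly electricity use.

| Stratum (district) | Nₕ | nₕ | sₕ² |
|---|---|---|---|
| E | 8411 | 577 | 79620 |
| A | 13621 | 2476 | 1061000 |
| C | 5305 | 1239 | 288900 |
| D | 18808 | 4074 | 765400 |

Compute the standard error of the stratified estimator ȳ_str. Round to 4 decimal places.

7.8506

Var(ȳ_str) = Σₕ Wₕ²(1 − fₕ)sₕ²/nₕ with Wₕ = Nₕ/N, N = 46145.
E: Wₕ = 0.18227327; term = 0.18227327²·(1 − 0.06860064)·79620/577 = 4.2700038.
A: Wₕ = 0.29517824; term = 0.29517824²·(1 − 0.18177814)·1061000/2476 = 30.549528.
C: Wₕ = 0.11496370; term = 0.11496370²·(1 − 0.23355325)·288900/1239 = 2.3619989.
D: Wₕ = 0.40758479; term = 0.40758479²·(1 − 0.21660995)·765400/4074 = 24.450144.
Sum = 61.631675.
SE = √(61.631675) = 7.8506.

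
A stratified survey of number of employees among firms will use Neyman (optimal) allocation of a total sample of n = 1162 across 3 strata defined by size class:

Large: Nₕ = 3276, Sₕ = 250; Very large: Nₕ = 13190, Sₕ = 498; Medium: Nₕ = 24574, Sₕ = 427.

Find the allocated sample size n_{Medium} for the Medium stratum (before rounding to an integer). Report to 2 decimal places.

681.91

Neyman allocation: nₕ = n·NₕSₕ / Σⱼ NⱼSⱼ.
Σ NⱼSⱼ = 3276·250 + 13190·498 + 24574·427 = 1.7880718 × 10^7.
n_{Medium} = 1162·24574·427 / (1.7880718 × 10^7) = 681.91.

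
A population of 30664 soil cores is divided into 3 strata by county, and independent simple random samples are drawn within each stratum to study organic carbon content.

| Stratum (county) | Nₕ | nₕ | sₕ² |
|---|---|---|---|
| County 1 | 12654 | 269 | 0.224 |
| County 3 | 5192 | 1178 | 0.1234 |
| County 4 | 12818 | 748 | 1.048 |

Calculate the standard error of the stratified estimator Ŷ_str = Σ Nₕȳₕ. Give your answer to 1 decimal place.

Var(Ŷ_str) = Σₕ Nₕ²(1 − fₕ)sₕ²/nₕ.
County 1: 12654²·(1 − 269/12654)·0.224/269 = 130502.72.
County 3: 5192²·(1 − 1178/5192)·0.1234/1178 = 2183.1417.
County 4: 12818²·(1 − 748/12818)·1.048/748 = 216764.03.
Sum = 349449.89.
SE = √(349449.89) = 591.1.

591.1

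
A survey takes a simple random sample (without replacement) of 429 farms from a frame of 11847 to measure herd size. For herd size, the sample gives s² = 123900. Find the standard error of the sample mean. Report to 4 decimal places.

16.6839

Under SRS without replacement, Var(ȳ) = (1 − f)·s²/n with f = n/N = 429/11847 = 0.03621170.
Var(ȳ) = (1 − 0.03621170)·123900/429 = 0.96378830·288.81119 = 278.35284.
SE(ȳ) = √(278.35284) = 16.6839.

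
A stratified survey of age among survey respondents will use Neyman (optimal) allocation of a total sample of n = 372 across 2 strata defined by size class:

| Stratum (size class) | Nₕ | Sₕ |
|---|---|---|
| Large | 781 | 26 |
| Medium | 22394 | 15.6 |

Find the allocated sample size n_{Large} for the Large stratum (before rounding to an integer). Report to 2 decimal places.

Neyman allocation: nₕ = n·NₕSₕ / Σⱼ NⱼSⱼ.
Σ NⱼSⱼ = 781·26 + 22394·15.6 = 369652.4.
n_{Large} = 372·781·26 / 369652.4 = 20.43.

20.43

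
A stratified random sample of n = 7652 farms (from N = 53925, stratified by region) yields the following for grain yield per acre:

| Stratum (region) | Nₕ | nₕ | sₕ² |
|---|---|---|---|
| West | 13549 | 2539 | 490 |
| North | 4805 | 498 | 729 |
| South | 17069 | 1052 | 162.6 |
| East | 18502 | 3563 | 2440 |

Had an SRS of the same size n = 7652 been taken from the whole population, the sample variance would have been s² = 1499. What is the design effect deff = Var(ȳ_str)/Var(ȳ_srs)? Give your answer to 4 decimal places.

0.5945

Var(ȳ_str) = Σ Wₕ²(1−fₕ)sₕ²/nₕ with Wₕ = Nₕ/53925:
  West: (13549/53925)²·(1−2539/13549)·490/2539 = 0.0099002836
  North: (4805/53925)²·(1−498/4805)·729/498 = 0.010418043
  South: (17069/53925)²·(1−1052/17069)·162.6/1052 = 0.01453161
  East: (18502/53925)²·(1−3563/18502)·2440/3563 = 0.065092942
  → Var(ȳ_str) = 0.099942879.
Var(ȳ_srs) = (1 − 7652/53925)·1499/7652 = 0.16809863.
deff = 0.099942879 / 0.16809863 = 0.5945.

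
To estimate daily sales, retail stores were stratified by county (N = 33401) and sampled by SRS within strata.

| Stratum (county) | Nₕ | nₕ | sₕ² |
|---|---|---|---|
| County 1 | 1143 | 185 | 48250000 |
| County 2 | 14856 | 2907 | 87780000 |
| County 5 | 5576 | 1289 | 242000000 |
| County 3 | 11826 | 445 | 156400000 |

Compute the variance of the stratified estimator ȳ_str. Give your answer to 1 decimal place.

51484.4

Var(ȳ_str) = Σₕ Wₕ²(1 − fₕ)sₕ²/nₕ with Wₕ = Nₕ/N, N = 33401.
County 1: Wₕ = 0.03422053; term = 0.03422053²·(1 − 0.16185477)·48250000/185 = 255.98728.
County 2: Wₕ = 0.44477710; term = 0.44477710²·(1 − 0.19567851)·87780000/2907 = 4804.6865.
County 5: Wₕ = 0.16694111; term = 0.16694111²·(1 − 0.23116930)·242000000/1289 = 4022.7196.
County 3: Wₕ = 0.35406126; term = 0.35406126²·(1 − 0.03762895)·156400000/445 = 42401.
Sum = 51484.393.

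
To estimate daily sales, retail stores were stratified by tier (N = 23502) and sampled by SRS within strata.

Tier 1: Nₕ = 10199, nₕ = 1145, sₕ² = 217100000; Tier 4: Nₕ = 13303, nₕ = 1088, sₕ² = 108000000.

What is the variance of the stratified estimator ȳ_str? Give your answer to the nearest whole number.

Var(ȳ_str) = Σₕ Wₕ²(1 − fₕ)sₕ²/nₕ with Wₕ = Nₕ/N, N = 23502.
Tier 1: Wₕ = 0.43396307; term = 0.43396307²·(1 − 0.11226591)·217100000/1145 = 31698.797.
Tier 4: Wₕ = 0.56603693; term = 0.56603693²·(1 − 0.08178606)·108000000/1088 = 29203.054.
Sum = 60901.851.

60902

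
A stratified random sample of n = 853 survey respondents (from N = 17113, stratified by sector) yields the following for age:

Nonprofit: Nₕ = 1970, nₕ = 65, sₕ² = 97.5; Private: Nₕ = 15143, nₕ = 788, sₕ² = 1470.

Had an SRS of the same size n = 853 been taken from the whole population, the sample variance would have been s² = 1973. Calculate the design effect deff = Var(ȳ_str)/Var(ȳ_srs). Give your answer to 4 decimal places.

0.6388

Var(ȳ_str) = Σ Wₕ²(1−fₕ)sₕ²/nₕ with Wₕ = Nₕ/17113:
  Nonprofit: (1970/17113)²·(1−65/1970)·97.5/65 = 0.01922207
  Private: (15143/17113)²·(1−788/15143)·1470/788 = 1.3846944
  → Var(ȳ_str) = 1.4039165.
Var(ȳ_srs) = (1 − 853/17113)·1973/853 = 2.1977204.
deff = 1.4039165 / 2.1977204 = 0.6388.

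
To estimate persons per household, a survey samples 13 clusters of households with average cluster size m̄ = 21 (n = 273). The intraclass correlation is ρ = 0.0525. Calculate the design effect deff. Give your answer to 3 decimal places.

deff = 1 + (21 − 1)·0.0525 = 1 + 1.05 = 2.05.

2.050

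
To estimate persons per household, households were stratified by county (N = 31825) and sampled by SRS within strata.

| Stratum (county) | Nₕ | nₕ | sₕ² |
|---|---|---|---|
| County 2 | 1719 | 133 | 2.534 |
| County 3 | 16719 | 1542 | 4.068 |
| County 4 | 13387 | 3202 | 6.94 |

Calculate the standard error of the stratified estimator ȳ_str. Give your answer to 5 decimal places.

Var(ȳ_str) = Σₕ Wₕ²(1 − fₕ)sₕ²/nₕ with Wₕ = Nₕ/N, N = 31825.
County 2: Wₕ = 0.05401414; term = 0.05401414²·(1 − 0.07737056)·2.534/133 = 5.1285808 × 10^-5.
County 3: Wₕ = 0.52534171; term = 0.52534171²·(1 − 0.09223040)·4.068/1542 = 6.6093078 × 10^-4.
County 4: Wₕ = 0.42064415; term = 0.42064415²·(1 − 0.23918727)·6.94/3202 = 2.9177335 × 10^-4.
Sum = 0.0010039899.
SE = √(0.0010039899) = 0.03169.

0.03169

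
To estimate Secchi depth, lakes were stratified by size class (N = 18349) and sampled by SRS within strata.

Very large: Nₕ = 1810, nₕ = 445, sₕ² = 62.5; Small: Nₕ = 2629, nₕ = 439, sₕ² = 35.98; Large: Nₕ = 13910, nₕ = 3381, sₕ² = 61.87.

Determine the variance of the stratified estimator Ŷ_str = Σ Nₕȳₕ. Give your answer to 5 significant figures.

Var(Ŷ_str) = Σₕ Nₕ²(1 − fₕ)sₕ²/nₕ.
Very large: 1810²·(1 − 445/1810)·62.5/445 = 347001.4.
Small: 2629²·(1 − 439/2629)·35.98/439 = 471879.75.
Large: 13910²·(1 − 3381/13910)·61.87/3381 = 2.6800889 × 10^6.
Sum = 3.4989701 × 10^6.

3.4990 × 10^6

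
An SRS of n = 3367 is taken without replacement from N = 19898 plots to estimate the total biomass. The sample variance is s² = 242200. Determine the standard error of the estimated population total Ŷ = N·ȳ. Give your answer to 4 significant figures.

Var(Ŷ) = N²·Var(ȳ) = N²·(1 − n/N)·s²/n.
f = 3367/19898 = 0.16921299; Var(ȳ) = 0.83078701·242200/3367 = 59.761394.
Var(Ŷ) = 19898² · 59.761394 = 2.3661353 × 10^10.
SE(Ŷ) = √(2.3661353 × 10^10) = 153800.

153800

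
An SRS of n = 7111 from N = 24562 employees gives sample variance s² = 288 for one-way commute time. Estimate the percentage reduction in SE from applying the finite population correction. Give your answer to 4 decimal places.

15.7096

f = n/N = 7111/24562 = 0.28951225.
SE_no-fpc = √(s²/n) = 0.20124769; SE_fpc = √((1−f)s²/n) = 0.16963255.
Ratio = √(1−f) = 0.84290435. Reduction = 100·(1 − 0.84290435) = 15.7096%.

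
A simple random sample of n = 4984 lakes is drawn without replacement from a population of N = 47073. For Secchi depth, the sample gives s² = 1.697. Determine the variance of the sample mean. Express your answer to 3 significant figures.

Under SRS without replacement, Var(ȳ) = (1 − f)·s²/n with f = n/N = 4984/47073 = 0.10587810.
Var(ȳ) = (1 − 0.10587810)·1.697/4984 = 0.89412190·3.4048957 × 10^-4 = 3.0443918 × 10^-4.

3.04 × 10^-4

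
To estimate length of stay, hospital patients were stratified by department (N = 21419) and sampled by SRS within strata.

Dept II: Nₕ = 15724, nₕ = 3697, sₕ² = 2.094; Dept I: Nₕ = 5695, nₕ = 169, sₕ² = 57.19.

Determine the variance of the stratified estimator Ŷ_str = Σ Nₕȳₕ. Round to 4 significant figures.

Var(Ŷ_str) = Σₕ Nₕ²(1 − fₕ)sₕ²/nₕ.
Dept II: 15724²·(1 − 3697/15724)·2.094/3697 = 107114.33.
Dept I: 5695²·(1 − 169/5695)·57.19/169 = 1.0649715 × 10^7.
Sum = 1.0756829 × 10^7.

1.076 × 10^7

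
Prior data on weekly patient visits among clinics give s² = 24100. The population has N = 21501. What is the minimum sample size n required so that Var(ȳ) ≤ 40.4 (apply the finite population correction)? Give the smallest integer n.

581

Without fpc, n₀ = s²/D = 24100/40.4 = 596.5347.
With fpc, (1 − n/N)·s²/n ≤ D requires n ≥ n₀/(1 + n₀/N) = 596.5347/(1 + 596.5347/21501) = 580.4309.
Rounding up, n = 581.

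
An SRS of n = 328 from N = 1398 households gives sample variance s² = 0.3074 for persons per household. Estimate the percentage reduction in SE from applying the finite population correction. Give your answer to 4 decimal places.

12.5141

f = n/N = 328/1398 = 0.23462089.
SE_no-fpc = √(s²/n) = 0.030613643; SE_fpc = √((1−f)s²/n) = 0.026782636.
Ratio = √(1−f) = 0.87485948. Reduction = 100·(1 − 0.87485948) = 12.5141%.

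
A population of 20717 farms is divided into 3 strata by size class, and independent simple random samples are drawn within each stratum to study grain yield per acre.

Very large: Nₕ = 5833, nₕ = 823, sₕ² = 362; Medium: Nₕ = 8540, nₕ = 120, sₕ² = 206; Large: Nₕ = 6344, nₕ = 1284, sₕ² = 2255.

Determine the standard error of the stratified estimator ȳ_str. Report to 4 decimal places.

Var(ȳ_str) = Σₕ Wₕ²(1 − fₕ)sₕ²/nₕ with Wₕ = Nₕ/N, N = 20717.
Very large: Wₕ = 0.28155621; term = 0.28155621²·(1 − 0.14109378)·362/823 = 0.029949164.
Medium: Wₕ = 0.41222185; term = 0.41222185²·(1 − 0.01405152)·206/120 = 0.28760882.
Large: Wₕ = 0.30622194; term = 0.30622194²·(1 − 0.20239596)·2255/1284 = 0.13135345.
Sum = 0.44891143.
SE = √(0.44891143) = 0.6700.

0.6700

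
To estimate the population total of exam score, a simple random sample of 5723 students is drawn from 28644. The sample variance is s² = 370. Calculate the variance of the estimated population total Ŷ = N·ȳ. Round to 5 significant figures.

4.2447 × 10^7

Var(Ŷ) = N²·Var(ȳ) = N²·(1 − n/N)·s²/n.
f = 5723/28644 = 0.19979751; Var(ȳ) = 0.80020249·370/5723 = 0.051734216.
Var(Ŷ) = 28644² · 0.051734216 = 4.2446824 × 10^7.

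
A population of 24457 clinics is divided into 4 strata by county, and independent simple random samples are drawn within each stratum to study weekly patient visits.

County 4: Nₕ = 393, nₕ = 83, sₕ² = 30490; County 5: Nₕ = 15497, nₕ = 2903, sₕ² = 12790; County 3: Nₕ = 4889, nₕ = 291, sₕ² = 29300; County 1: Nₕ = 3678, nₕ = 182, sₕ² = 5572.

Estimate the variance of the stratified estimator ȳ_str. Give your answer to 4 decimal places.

5.9546

Var(ȳ_str) = Σₕ Wₕ²(1 − fₕ)sₕ²/nₕ with Wₕ = Nₕ/N, N = 24457.
County 4: Wₕ = 0.01606902; term = 0.01606902²·(1 − 0.21119593)·30490/83 = 0.074821638.
County 5: Wₕ = 0.63364272; term = 0.63364272²·(1 − 0.18732658)·12790/2903 = 1.4375682.
County 3: Wₕ = 0.19990187; term = 0.19990187²·(1 − 0.05952137)·29300/291 = 3.7840535.
County 1: Wₕ = 0.15038639; term = 0.15038639²·(1 − 0.04948341)·5572/182 = 0.65813729.
Sum = 5.9545806.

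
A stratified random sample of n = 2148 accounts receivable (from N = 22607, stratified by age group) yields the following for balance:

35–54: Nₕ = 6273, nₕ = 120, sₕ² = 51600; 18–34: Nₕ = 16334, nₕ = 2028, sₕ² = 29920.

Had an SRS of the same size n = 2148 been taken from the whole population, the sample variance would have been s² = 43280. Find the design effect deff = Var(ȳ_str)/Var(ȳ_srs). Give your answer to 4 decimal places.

2.1509

Var(ȳ_str) = Σ Wₕ²(1−fₕ)sₕ²/nₕ with Wₕ = Nₕ/22607:
  35–54: (6273/22607)²·(1−120/6273)·51600/120 = 32.474673
  18–34: (16334/22607)²·(1−2028/16334)·29920/2028 = 6.7455683
  → Var(ȳ_str) = 39.220241.
Var(ȳ_srs) = (1 − 2148/22607)·43280/2148 = 18.234525.
deff = 39.220241 / 18.234525 = 2.1509.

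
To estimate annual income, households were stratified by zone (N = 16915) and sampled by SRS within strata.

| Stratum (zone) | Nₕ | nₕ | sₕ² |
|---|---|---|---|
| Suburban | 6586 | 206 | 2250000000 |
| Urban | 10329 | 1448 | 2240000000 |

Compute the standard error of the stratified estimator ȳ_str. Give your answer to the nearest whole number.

1449

Var(ȳ_str) = Σₕ Wₕ²(1 − fₕ)sₕ²/nₕ with Wₕ = Nₕ/N, N = 16915.
Suburban: Wₕ = 0.38935856; term = 0.38935856²·(1 − 0.03127847)·2250000000/206 = 1.6040345 × 10^6.
Urban: Wₕ = 0.61064144; term = 0.61064144²·(1 − 0.14018782)·2240000000/1448 = 495970.22.
Sum = 2.1000047 × 10^6.
SE = √(2.1000047 × 10^6) = 1449.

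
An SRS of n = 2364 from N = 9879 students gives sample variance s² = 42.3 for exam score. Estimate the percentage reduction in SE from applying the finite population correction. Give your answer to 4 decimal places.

f = n/N = 2364/9879 = 0.23929548.
SE_no-fpc = √(s²/n) = 0.13376622; SE_fpc = √((1−f)s²/n) = 0.11666872.
Ratio = √(1−f) = 0.87218377. Reduction = 100·(1 − 0.87218377) = 12.7816%.

12.7816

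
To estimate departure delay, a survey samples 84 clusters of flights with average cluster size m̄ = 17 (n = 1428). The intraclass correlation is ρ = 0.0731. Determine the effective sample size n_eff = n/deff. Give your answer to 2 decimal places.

658.19

deff = 1 + (17 − 1)·0.0731 = 1 + 1.1696 = 2.1696.
n_eff = 1428 / 2.1696 = 658.19.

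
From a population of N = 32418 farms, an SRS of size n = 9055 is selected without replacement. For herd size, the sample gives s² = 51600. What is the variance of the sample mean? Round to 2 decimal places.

4.11

Under SRS without replacement, Var(ȳ) = (1 − f)·s²/n with f = n/N = 9055/32418 = 0.27932013.
Var(ȳ) = (1 − 0.27932013)·51600/9055 = 0.72067987·5.6985091 = 4.1068008.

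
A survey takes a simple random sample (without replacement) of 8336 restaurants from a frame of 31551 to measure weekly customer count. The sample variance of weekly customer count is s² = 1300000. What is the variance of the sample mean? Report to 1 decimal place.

114.7

Under SRS without replacement, Var(ȳ) = (1 − f)·s²/n with f = n/N = 8336/31551 = 0.26420716.
Var(ȳ) = (1 − 0.26420716)·1300000/8336 = 0.73579284·155.9501 = 114.74696.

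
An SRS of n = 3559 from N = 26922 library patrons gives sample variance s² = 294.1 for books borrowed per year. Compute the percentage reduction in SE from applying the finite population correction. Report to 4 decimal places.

6.8440

f = n/N = 3559/26922 = 0.13219672.
SE_no-fpc = √(s²/n) = 0.28746404; SE_fpc = √((1−f)s²/n) = 0.26778988.
Ratio = √(1−f) = 0.93155960. Reduction = 100·(1 − 0.93155960) = 6.8440%.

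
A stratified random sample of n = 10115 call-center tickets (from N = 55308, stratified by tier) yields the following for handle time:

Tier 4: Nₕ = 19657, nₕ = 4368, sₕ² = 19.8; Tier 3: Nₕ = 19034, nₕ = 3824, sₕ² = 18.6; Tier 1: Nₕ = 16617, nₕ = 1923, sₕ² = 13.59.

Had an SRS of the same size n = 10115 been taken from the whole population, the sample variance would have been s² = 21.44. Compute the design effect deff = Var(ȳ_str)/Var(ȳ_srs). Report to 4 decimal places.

0.8486

Var(ȳ_str) = Σ Wₕ²(1−fₕ)sₕ²/nₕ with Wₕ = Nₕ/55308:
  Tier 4: (19657/55308)²·(1−4368/19657)·19.8/4368 = 4.4535155 × 10^-4
  Tier 3: (19034/55308)²·(1−3824/19034)·18.6/3824 = 4.603397 × 10^-4
  Tier 1: (16617/55308)²·(1−1923/16617)·13.59/1923 = 5.6410106 × 10^-4
  → Var(ȳ_str) = 0.0014697923.
Var(ȳ_srs) = (1 − 10115/55308)·21.44/10115 = 0.001731977.
deff = 0.0014697923 / 0.001731977 = 0.8486.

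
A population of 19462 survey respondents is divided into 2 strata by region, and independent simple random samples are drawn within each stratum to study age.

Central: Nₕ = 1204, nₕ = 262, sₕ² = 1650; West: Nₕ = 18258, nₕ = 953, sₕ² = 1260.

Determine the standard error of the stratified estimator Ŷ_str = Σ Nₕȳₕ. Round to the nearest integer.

Var(Ŷ_str) = Σₕ Nₕ²(1 − fₕ)sₕ²/nₕ.
Central: 1204²·(1 − 262/1204)·1650/262 = 7.1426611 × 10^6.
West: 18258²·(1 − 953/18258)·1260/953 = 4.1773653 × 10^8.
Sum = 4.2487919 × 10^8.
SE = √(4.2487919 × 10^8) = 20613.

20613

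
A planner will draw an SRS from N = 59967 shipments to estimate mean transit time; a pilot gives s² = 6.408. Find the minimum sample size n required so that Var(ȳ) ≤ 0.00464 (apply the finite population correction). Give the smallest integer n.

Without fpc, n₀ = s²/D = 6.408/0.00464 = 1381.0345.
With fpc, (1 − n/N)·s²/n ≤ D requires n ≥ n₀/(1 + n₀/N) = 1381.0345/(1 + 1381.0345/59967) = 1349.9454.
Rounding up, n = 1350.

1350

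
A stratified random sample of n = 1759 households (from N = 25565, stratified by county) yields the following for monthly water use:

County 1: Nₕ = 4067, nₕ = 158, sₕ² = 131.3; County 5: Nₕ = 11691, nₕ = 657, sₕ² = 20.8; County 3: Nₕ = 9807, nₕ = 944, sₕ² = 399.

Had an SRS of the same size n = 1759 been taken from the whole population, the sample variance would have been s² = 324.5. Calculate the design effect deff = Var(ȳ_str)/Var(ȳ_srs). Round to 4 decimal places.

Var(ȳ_str) = Σ Wₕ²(1−fₕ)sₕ²/nₕ with Wₕ = Nₕ/25565:
  County 1: (4067/25565)²·(1−158/4067)·131.3/158 = 0.020214169
  County 5: (11691/25565)²·(1−657/11691)·20.8/657 = 0.0062487192
  County 3: (9807/25565)²·(1−944/9807)·399/944 = 0.056211637
  → Var(ȳ_str) = 0.082674525.
Var(ȳ_srs) = (1 − 1759/25565)·324.5/1759 = 0.17178668.
deff = 0.082674525 / 0.17178668 = 0.4813.

0.4813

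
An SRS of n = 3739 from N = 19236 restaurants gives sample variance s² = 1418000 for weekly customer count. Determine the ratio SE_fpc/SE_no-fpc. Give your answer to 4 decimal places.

f = n/N = 3739/19236 = 0.19437513.
SE_no-fpc = √(s²/n) = 19.474234; SE_fpc = √((1−f)s²/n) = 17.479412.
Ratio = √(1−f) = 0.89756608.

0.8976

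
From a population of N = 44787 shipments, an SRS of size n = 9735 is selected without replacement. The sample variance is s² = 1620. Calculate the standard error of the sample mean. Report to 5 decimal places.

0.36089

Under SRS without replacement, Var(ȳ) = (1 − f)·s²/n with f = n/N = 9735/44787 = 0.21736218.
Var(ȳ) = (1 − 0.21736218)·1620/9735 = 0.78263782·0.16640986 = 0.13023865.
SE(ȳ) = √(0.13023865) = 0.36089.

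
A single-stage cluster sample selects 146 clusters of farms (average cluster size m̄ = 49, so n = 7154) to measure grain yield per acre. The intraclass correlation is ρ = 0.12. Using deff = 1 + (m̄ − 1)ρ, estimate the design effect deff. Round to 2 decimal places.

deff = 1 + (49 − 1)·0.12 = 1 + 5.76 = 6.76.

6.76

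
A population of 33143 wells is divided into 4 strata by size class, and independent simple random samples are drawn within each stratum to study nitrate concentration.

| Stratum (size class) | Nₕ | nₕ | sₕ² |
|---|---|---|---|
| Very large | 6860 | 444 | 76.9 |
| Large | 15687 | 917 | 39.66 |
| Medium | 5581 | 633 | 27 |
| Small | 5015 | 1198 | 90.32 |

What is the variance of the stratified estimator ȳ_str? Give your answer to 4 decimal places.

0.0184

Var(ȳ_str) = Σₕ Wₕ²(1 − fₕ)sₕ²/nₕ with Wₕ = Nₕ/N, N = 33143.
Very large: Wₕ = 0.20698187; term = 0.20698187²·(1 − 0.06472303)·76.9/444 = 0.00693982.
Large: Wₕ = 0.47331262; term = 0.47331262²·(1 − 0.05845605)·39.66/917 = 0.0091226315.
Medium: Wₕ = 0.16839152; term = 0.16839152²·(1 − 0.11342053)·27/633 = 0.0010723045.
Small: Wₕ = 0.15131400; term = 0.15131400²·(1 − 0.23888335)·90.32/1198 = 0.0013138221.
Sum = 0.018448578.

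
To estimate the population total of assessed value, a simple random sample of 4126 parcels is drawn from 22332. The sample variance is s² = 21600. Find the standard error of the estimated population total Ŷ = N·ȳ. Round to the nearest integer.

Var(Ŷ) = N²·Var(ȳ) = N²·(1 − n/N)·s²/n.
f = 4126/22332 = 0.18475730; Var(ȳ) = 0.81524270·21600/4126 = 4.2678726.
Var(Ŷ) = 22332² · 4.2678726 = 2.1284658 × 10^9.
SE(Ŷ) = √(2.1284658 × 10^9) = 46135.

46135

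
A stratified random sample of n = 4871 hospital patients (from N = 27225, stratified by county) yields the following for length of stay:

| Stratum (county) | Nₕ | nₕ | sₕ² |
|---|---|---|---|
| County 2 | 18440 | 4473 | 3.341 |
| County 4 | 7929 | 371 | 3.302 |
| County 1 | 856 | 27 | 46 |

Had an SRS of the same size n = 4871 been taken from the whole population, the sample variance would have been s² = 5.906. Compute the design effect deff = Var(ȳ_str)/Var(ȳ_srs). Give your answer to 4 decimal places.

2.6219

Var(ȳ_str) = Σ Wₕ²(1−fₕ)sₕ²/nₕ with Wₕ = Nₕ/27225:
  County 2: (18440/27225)²·(1−4473/18440)·3.341/4473 = 2.5954093 × 10^-4
  County 4: (7929/27225)²·(1−371/7929)·3.302/371 = 7.1960254 × 10^-4
  County 1: (856/27225)²·(1−27/856)·46/27 = 0.0016311225
  → Var(ȳ_str) = 0.002610266.
Var(ȳ_srs) = (1 − 4871/27225)·5.906/4871 = 9.9554907 × 10^-4.
deff = 0.002610266 / (9.9554907 × 10^-4) = 2.6219.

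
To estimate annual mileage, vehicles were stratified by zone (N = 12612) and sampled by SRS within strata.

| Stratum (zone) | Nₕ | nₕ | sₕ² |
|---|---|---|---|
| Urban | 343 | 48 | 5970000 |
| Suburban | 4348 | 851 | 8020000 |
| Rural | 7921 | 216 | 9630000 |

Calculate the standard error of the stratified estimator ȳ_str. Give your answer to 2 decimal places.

134.49

Var(ȳ_str) = Σₕ Wₕ²(1 − fₕ)sₕ²/nₕ with Wₕ = Nₕ/N, N = 12612.
Urban: Wₕ = 0.02719632; term = 0.02719632²·(1 − 0.13994169)·5970000/48 = 79.119094.
Suburban: Wₕ = 0.34475103; term = 0.34475103²·(1 − 0.19572217)·8020000/851 = 900.86985.
Rural: Wₕ = 0.62805265; term = 0.62805265²·(1 − 0.02726928)·9630000/216 = 17106.347.
Sum = 18086.336.
SE = √(18086.336) = 134.49.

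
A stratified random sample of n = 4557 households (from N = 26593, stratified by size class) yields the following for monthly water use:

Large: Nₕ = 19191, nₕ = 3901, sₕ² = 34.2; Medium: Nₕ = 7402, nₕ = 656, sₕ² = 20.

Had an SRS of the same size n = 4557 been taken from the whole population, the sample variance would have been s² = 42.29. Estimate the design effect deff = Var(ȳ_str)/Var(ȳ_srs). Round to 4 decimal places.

Var(ȳ_str) = Σ Wₕ²(1−fₕ)sₕ²/nₕ with Wₕ = Nₕ/26593:
  Large: (19191/26593)²·(1−3901/19191)·34.2/3901 = 0.0036376472
  Medium: (7402/26593)²·(1−656/7402)·20/656 = 0.0021527168
  → Var(ȳ_str) = 0.005790364.
Var(ȳ_srs) = (1 − 4557/26593)·42.29/4557 = 0.0076899601.
deff = 0.005790364 / 0.0076899601 = 0.7530.

0.7530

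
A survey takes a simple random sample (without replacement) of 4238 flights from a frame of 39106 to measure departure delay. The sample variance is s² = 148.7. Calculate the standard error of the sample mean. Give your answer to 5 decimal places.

Under SRS without replacement, Var(ȳ) = (1 − f)·s²/n with f = n/N = 4238/39106 = 0.10837212.
Var(ȳ) = (1 − 0.10837212)·148.7/4238 = 0.89162788·0.035087305 = 0.03128482.
SE(ȳ) = √(0.03128482) = 0.17688.

0.17688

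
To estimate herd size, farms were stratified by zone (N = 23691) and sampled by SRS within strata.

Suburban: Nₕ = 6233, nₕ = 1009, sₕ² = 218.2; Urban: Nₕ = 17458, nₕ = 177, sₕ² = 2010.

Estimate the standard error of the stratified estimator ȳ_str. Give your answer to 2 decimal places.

2.47

Var(ȳ_str) = Σₕ Wₕ²(1 − fₕ)sₕ²/nₕ with Wₕ = Nₕ/N, N = 23691.
Suburban: Wₕ = 0.26309569; term = 0.26309569²·(1 − 0.16188031)·218.2/1009 = 0.012545763.
Urban: Wₕ = 0.73690431; term = 0.73690431²·(1 − 0.01013862)·2010/177 = 6.104068.
Sum = 6.1166138.
SE = √(6.1166138) = 2.47.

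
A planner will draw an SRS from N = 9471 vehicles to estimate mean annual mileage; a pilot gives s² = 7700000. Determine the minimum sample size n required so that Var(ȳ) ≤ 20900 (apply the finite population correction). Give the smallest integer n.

Without fpc, n₀ = s²/D = 7700000/20900 = 368.4211.
With fpc, (1 − n/N)·s²/n ≤ D requires n ≥ n₀/(1 + n₀/N) = 368.4211/(1 + 368.4211/9471) = 354.6262.
Rounding up, n = 355.

355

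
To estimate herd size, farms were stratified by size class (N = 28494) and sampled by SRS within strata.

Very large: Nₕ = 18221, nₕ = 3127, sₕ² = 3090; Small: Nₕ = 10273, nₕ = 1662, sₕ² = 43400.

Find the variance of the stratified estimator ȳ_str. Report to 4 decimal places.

Var(ȳ_str) = Σₕ Wₕ²(1 − fₕ)sₕ²/nₕ with Wₕ = Nₕ/N, N = 28494.
Very large: Wₕ = 0.63946796; term = 0.63946796²·(1 − 0.17161517)·3090/3127 = 0.33473437.
Small: Wₕ = 0.36053204; term = 0.36053204²·(1 − 0.16178332)·43400/1662 = 2.8451341.
Sum = 3.1798685.

3.1799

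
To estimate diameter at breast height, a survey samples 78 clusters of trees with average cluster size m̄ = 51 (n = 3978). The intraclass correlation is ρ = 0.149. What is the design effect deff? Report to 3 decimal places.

8.450

deff = 1 + (51 − 1)·0.149 = 1 + 7.45 = 8.45.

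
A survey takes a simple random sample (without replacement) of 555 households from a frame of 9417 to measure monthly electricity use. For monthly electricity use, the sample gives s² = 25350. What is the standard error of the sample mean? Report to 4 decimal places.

6.5562

Under SRS without replacement, Var(ȳ) = (1 − f)·s²/n with f = n/N = 555/9417 = 0.05893597.
Var(ȳ) = (1 − 0.05893597)·25350/555 = 0.94106403·45.675676 = 42.983736.
SE(ȳ) = √(42.983736) = 6.5562.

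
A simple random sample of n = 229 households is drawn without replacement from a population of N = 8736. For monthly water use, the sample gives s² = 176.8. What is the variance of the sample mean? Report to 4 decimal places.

Under SRS without replacement, Var(ȳ) = (1 − f)·s²/n with f = n/N = 229/8736 = 0.02621337.
Var(ȳ) = (1 − 0.02621337)·176.8/229 = 0.97378663·0.7720524 = 0.75181431.

0.7518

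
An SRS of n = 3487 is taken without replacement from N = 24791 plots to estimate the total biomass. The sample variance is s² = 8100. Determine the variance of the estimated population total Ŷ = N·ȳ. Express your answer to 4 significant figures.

Var(Ŷ) = N²·Var(ȳ) = N²·(1 − n/N)·s²/n.
f = 3487/24791 = 0.14065588; Var(ȳ) = 0.85934412·8100/3487 = 1.9961822.
Var(Ŷ) = 24791² · 1.9961822 = 1.226841 × 10^9.

1.227 × 10^9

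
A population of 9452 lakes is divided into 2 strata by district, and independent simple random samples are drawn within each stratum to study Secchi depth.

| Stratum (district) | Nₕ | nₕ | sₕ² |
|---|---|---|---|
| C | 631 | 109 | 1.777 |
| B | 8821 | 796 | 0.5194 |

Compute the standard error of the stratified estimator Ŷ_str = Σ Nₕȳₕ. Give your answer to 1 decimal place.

227.1

Var(Ŷ_str) = Σₕ Nₕ²(1 − fₕ)sₕ²/nₕ.
C: 631²·(1 − 109/631)·1.777/109 = 5369.8332.
B: 8821²·(1 − 796/8821)·0.5194/796 = 46190.402.
Sum = 51560.235.
SE = √(51560.235) = 227.1.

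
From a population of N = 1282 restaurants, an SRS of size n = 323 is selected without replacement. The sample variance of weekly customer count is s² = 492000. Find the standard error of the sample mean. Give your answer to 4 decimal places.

Under SRS without replacement, Var(ȳ) = (1 − f)·s²/n with f = n/N = 323/1282 = 0.25195008.
Var(ȳ) = (1 − 0.25195008)·492000/323 = 0.74804992·1523.2198 = 1139.4445.
SE(ȳ) = √(1139.4445) = 33.7557.

33.7557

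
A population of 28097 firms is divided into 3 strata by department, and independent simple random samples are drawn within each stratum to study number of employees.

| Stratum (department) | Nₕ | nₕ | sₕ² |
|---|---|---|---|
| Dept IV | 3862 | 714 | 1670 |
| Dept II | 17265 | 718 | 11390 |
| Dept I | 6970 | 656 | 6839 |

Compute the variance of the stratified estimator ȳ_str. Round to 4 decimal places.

6.3579

Var(ȳ_str) = Σₕ Wₕ²(1 − fₕ)sₕ²/nₕ with Wₕ = Nₕ/N, N = 28097.
Dept IV: Wₕ = 0.13745240; term = 0.13745240²·(1 − 0.18487830)·1670/714 = 0.036020136.
Dept II: Wₕ = 0.61447841; term = 0.61447841²·(1 − 0.04158703)·11390/718 = 5.740705.
Dept I: Wₕ = 0.24806919; term = 0.24806919²·(1 − 0.09411765)·6839/656 = 0.58117405.
Sum = 6.3578992.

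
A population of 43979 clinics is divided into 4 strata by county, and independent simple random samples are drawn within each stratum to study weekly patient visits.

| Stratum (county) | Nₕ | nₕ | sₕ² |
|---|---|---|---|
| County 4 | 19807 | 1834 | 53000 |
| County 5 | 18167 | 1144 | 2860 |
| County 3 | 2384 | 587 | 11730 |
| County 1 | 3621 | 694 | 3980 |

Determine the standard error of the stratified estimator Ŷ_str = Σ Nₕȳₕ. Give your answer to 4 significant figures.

105900

Var(Ŷ_str) = Σₕ Nₕ²(1 − fₕ)sₕ²/nₕ.
County 4: 19807²·(1 − 1834/19807)·53000/1834 = 1.0287641 × 10^10.
County 5: 18167²·(1 − 1144/18167)·2860/1144 = 7.731421 × 10^8.
County 3: 2384²·(1 − 587/2384)·11730/587 = 8.5607978 × 10^7.
County 1: 3621²·(1 − 694/3621)·3980/694 = 6.0781981 × 10^7.
Sum = 1.1207173 × 10^10.
SE = √(1.1207173 × 10^10) = 105900.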